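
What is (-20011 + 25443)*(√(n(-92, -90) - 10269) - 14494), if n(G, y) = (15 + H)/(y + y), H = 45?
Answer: -78731408 + 10864*I*√23106/3 ≈ -7.8731e+7 + 5.5047e+5*I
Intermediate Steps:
n(G, y) = 30/y (n(G, y) = (15 + 45)/(y + y) = 60/((2*y)) = 60*(1/(2*y)) = 30/y)
(-20011 + 25443)*(√(n(-92, -90) - 10269) - 14494) = (-20011 + 25443)*(√(30/(-90) - 10269) - 14494) = 5432*(√(30*(-1/90) - 10269) - 14494) = 5432*(√(-⅓ - 10269) - 14494) = 5432*(√(-30808/3) - 14494) = 5432*(2*I*√23106/3 - 14494) = 5432*(-14494 + 2*I*√23106/3) = -78731408 + 10864*I*√23106/3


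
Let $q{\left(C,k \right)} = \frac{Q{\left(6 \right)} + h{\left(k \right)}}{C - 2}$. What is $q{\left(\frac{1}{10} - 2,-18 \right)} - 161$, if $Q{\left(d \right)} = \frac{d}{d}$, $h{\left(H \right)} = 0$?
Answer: $- \frac{6289}{39} \approx -161.26$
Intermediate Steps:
$Q{\left(d \right)} = 1$
$q{\left(C,k \right)} = \frac{1}{-2 + C}$ ($q{\left(C,k \right)} = \frac{1 + 0}{C - 2} = 1 \frac{1}{-2 + C} = \frac{1}{-2 + C}$)
$q{\left(\frac{1}{10} - 2,-18 \right)} - 161 = \frac{1}{-2 - \left(2 - \frac{1}{10}\right)} - 161 = \frac{1}{-2 + \left(\frac{1}{10} - 2\right)} - 161 = \frac{1}{-2 - \frac{19}{10}} - 161 = \frac{1}{- \frac{39}{10}} - 161 = - \frac{10}{39} - 161 = - \frac{6289}{39}$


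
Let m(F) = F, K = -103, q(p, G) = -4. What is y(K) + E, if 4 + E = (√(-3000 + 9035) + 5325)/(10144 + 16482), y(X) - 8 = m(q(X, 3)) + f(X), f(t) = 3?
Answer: 85203/26626 + √6035/26626 ≈ 3.2029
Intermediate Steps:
y(X) = 7 (y(X) = 8 + (-4 + 3) = 8 - 1 = 7)
E = -101179/26626 + √6035/26626 (E = -4 + (√(-3000 + 9035) + 5325)/(10144 + 16482) = -4 + (√6035 + 5325)/26626 = -4 + (5325 + √6035)*(1/26626) = -4 + (5325/26626 + √6035/26626) = -101179/26626 + √6035/26626 ≈ -3.7971)
y(K) + E = 7 + (-101179/26626 + √6035/26626) = 85203/26626 + √6035/26626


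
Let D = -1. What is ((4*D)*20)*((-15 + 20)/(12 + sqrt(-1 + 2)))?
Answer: -400/13 ≈ -30.769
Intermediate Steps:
((4*D)*20)*((-15 + 20)/(12 + sqrt(-1 + 2))) = ((4*(-1))*20)*((-15 + 20)/(12 + sqrt(-1 + 2))) = (-4*20)*(5/(12 + sqrt(1))) = -400/(12 + 1) = -400/13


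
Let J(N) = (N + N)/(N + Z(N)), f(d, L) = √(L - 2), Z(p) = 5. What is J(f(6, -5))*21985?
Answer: 43970*√7/(√7 - 5*I) ≈ 9618.4 + 18177.0*I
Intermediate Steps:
f(d, L) = √(-2 + L)
J(N) = 2*N/(5 + N) (J(N) = (N + N)/(N + 5) = (2*N)/(5 + N) = 2*N/(5 + N))
J(f(6, -5))*21985 = (2*√(-2 - 5)/(5 + √(-2 - 5)))*21985 = (2*√(-7)/(5 + √(-7)))*21985 = (2*(I*√7)/(5 + I*√7))*21985 = (2*I*√7/(5 + I*√7))*21985 = 43970*I*√7/(5 + I*√7)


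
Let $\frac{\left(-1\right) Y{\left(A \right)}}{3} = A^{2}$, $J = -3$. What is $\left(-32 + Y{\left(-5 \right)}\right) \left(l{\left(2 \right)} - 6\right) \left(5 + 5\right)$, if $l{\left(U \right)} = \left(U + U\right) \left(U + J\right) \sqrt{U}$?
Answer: $6420 + 4280 \sqrt{2} \approx 12473.0$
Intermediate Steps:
$Y{\left(A \right)} = - 3 A^{2}$
$l{\left(U \right)} = 2 U^{\frac{3}{2}} \left(-3 + U\right)$ ($l{\left(U \right)} = \left(U + U\right) \left(U - 3\right) \sqrt{U} = 2 U \left(-3 + U\right) \sqrt{U} = 2 U^{\frac{3}{2}} \left(-3 + U\right)$)
$\left(-32 + Y{\left(-5 \right)}\right) \left(l{\left(2 \right)} - 6\right) \left(5 + 5\right) = \left(-32 - 3 \left(-5\right)^{2}\right) \left(2 \cdot 2^{\frac{3}{2}} \left(-3 + 2\right) - 6\right) \left(5 + 5\right) = \left(-32 - 75\right) \left(2 \cdot 2 \sqrt{2} \left(-1\right) - 6\right) 10 = \left(-32 - 75\right) \left(- 4 \sqrt{2} - 6\right) 10 = - 107 \left(-6 - 4 \sqrt{2}\right) 10 = - 107 \left(-60 - 40 \sqrt{2}\right) = 6420 + 4280 \sqrt{2}$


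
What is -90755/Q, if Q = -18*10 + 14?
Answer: 90755/166 ≈ 546.72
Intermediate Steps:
Q = -166 (Q = -180 + 14 = -166)
-90755/Q = -90755/(-166) = -90755*(-1/166) = 90755/166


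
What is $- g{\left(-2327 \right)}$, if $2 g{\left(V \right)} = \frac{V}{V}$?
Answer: $- \frac{1}{2} \approx -0.5$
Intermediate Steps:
$g{\left(V \right)} = \frac{1}{2}$ ($g{\left(V \right)} = \frac{V \frac{1}{V}}{2} = \frac{1}{2} \cdot 1 = \frac{1}{2}$)
$- g{\left(-2327 \right)} = \left(-1\right) \frac{1}{2} = - \frac{1}{2}$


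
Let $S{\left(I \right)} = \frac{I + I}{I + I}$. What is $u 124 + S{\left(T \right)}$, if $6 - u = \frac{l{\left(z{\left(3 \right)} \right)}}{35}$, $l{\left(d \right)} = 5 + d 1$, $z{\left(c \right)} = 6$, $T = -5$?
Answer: $\frac{24711}{35} \approx 706.03$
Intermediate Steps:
$l{\left(d \right)} = 5 + d$
$S{\left(I \right)} = 1$ ($S{\left(I \right)} = \frac{2 I}{2 I} = 2 I \frac{1}{2 I} = 1$)
$u = \frac{199}{35}$ ($u = 6 - \frac{5 + 6}{35} = 6 - 11 \cdot \frac{1}{35} = 6 - \frac{11}{35} = \frac{199}{35} \approx 5.6857$)
$u 124 + S{\left(T \right)} = \frac{199}{35} \cdot 124 + 1 = \frac{24676}{35} + 1 = \frac{24711}{35}$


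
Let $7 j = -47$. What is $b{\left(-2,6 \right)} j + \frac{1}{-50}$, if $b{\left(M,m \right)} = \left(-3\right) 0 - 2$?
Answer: $\frac{4693}{350} \approx 13.409$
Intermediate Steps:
$j = - \frac{47}{7}$ ($j = \frac{1}{7} \left(-47\right) = - \frac{47}{7} \approx -6.7143$)
$b{\left(M,m \right)} = -2$ ($b{\left(M,m \right)} = 0 - 2 = -2$)
$b{\left(-2,6 \right)} j + \frac{1}{-50} = \left(-2\right) \left(- \frac{47}{7}\right) + \frac{1}{-50} = \frac{94}{7} - \frac{1}{50} = \frac{4693}{350}$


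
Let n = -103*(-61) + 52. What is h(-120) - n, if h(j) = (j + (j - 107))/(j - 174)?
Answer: -1862143/294 ≈ -6333.8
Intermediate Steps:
n = 6335 (n = 6283 + 52 = 6335)
h(j) = (-107 + 2*j)/(-174 + j) (h(j) = (j + (-107 + j))/(-174 + j) = (-107 + 2*j)/(-174 + j))
h(-120) - n = (-107 + 2*(-120))/(-174 - 120) - 1*6335 = (-107 - 240)/(-294) - 6335 = -1/294*(-347) - 6335 = 347/294 - 6335 = -1862143/294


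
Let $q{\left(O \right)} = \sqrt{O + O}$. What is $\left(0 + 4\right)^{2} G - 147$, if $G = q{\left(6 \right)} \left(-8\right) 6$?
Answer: $-147 - 1536 \sqrt{3} \approx -2807.4$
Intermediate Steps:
$q{\left(O \right)} = \sqrt{2} \sqrt{O}$ ($q{\left(O \right)} = \sqrt{2 O} = \sqrt{2} \sqrt{O}$)
$G = - 96 \sqrt{3}$ ($G = \sqrt{2} \sqrt{6} \left(-8\right) 6 = 2 \sqrt{3} \left(-8\right) 6 = - 16 \sqrt{3} \cdot 6 = - 96 \sqrt{3} \approx -166.28$)
$\left(0 + 4\right)^{2} G - 147 = \left(0 + 4\right)^{2} \left(- 96 \sqrt{3}\right) - 147 = 4^{2} \left(- 96 \sqrt{3}\right) - 147 = 16 \left(- 96 \sqrt{3}\right) - 147 = - 1536 \sqrt{3} - 147 = -147 - 1536 \sqrt{3}$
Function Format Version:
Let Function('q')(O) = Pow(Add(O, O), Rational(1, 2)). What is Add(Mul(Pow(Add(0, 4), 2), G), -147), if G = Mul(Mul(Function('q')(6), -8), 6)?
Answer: Add(-147, Mul(-1536, Pow(3, Rational(1, 2)))) ≈ -2807.4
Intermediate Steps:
Function('q')(O) = Mul(Pow(2, Rational(1, 2)), Pow(O, Rational(1, 2))) (Function('q')(O) = Pow(Mul(2, O), Rational(1, 2)) = Mul(Pow(2, Rational(1, 2)), Pow(O, Rational(1, 2))))
G = Mul(-96, Pow(3, Rational(1, 2))) (G = Mul(Mul(Mul(Pow(2, Rational(1, 2)), Pow(6, Rational(1, 2))), -8), 6) = Mul(Mul(Mul(2, Pow(3, Rational(1, 2))), -8), 6) = Mul(Mul(-16, Pow(3, Rational(1, 2))), 6) = Mul(-96, Pow(3, Rational(1, 2))) ≈ -166.28)
Add(Mul(Pow(Add(0, 4), 2), G), -147) = Add(Mul(Pow(Add(0, 4), 2), Mul(-96, Pow(3, Rational(1, 2)))), -147) = Add(Mul(Pow(4, 2), Mul(-96, Pow(3, Rational(1, 2)))), -147) = Add(Mul(16, Mul(-96, Pow(3, Rational(1, 2)))), -147) = Add(Mul(-1536, Pow(3, Rational(1, 2))), -147) = Add(-147, Mul(-1536, Pow(3, Rational(1, 2))))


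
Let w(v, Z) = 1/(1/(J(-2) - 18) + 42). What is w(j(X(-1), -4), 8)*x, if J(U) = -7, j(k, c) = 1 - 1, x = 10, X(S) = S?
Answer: 250/1049 ≈ 0.23832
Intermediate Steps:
j(k, c) = 0
w(v, Z) = 25/1049 (w(v, Z) = 1/(1/(-7 - 18) + 42) = 1/(1/(-25) + 42) = 1/(-1/25 + 42) = 1/(1049/25) = 25/1049)
w(j(X(-1), -4), 8)*x = (25/1049)*10 = 250/1049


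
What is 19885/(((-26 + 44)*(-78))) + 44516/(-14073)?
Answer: -114114023/6586164 ≈ -17.326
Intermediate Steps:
19885/(((-26 + 44)*(-78))) + 44516/(-14073) = 19885/((18*(-78))) + 44516*(-1/14073) = 19885/(-1404) - 44516/14073 = 19885*(-1/1404) - 44516/14073 = -19885/1404 - 44516/14073 = -114114023/6586164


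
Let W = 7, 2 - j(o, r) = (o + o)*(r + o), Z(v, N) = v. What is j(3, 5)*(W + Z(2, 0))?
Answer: -414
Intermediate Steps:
j(o, r) = 2 - 2*o*(o + r) (j(o, r) = 2 - (o + o)*(r + o) = 2 - 2*o*(o + r))
j(3, 5)*(W + Z(2, 0)) = (2 - 2*3² - 2*3*5)*(7 + 2) = (2 - 2*9 - 30)*9 = (2 - 18 - 30)*9 = -46*9 = -414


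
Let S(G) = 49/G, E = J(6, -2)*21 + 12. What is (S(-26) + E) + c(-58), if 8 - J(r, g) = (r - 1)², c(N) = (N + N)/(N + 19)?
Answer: -26825/78 ≈ -343.91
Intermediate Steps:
c(N) = 2*N/(19 + N) (c(N) = (2*N)/(19 + N) = 2*N/(19 + N))
J(r, g) = 8 - (-1 + r)² (J(r, g) = 8 - (r - 1)² = 8 - (-1 + r)²)
E = -345 (E = (8 - (-1 + 6)²)*21 + 12 = (8 - 1*5²)*21 + 12 = (8 - 1*25)*21 + 12 = (8 - 25)*21 + 12 = -17*21 + 12 = -357 + 12 = -345)
(S(-26) + E) + c(-58) = (49/(-26) - 345) + 2*(-58)/(19 - 58) = (49*(-1/26) - 345) + 2*(-58)/(-39) = (-49/26 - 345) + 2*(-58)*(-1/39) = -9019/26 + 116/39 = -26825/78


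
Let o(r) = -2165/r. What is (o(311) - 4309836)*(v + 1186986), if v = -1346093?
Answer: 213260843243227/311 ≈ 6.8573e+11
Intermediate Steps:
(o(311) - 4309836)*(v + 1186986) = (-2165/311 - 4309836)*(-1346093 + 1186986) = (-2165*1/311 - 4309836)*(-159107) = (-2165/311 - 4309836)*(-159107) = -1340361161/311*(-159107) = 213260843243227/311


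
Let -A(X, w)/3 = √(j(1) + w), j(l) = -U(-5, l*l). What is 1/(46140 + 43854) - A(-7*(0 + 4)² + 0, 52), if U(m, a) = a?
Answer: 1/89994 + 3*√51 ≈ 21.424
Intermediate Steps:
j(l) = -l² (j(l) = -l*l = -l²)
A(X, w) = -3*√(-1 + w) (A(X, w) = -3*√(-1*1² + w) = -3*√(-1*1 + w) = -3*√(-1 + w))
1/(46140 + 43854) - A(-7*(0 + 4)² + 0, 52) = 1/(46140 + 43854) - (-3)*√(-1 + 52) = 1/89994 - (-3)*√51 = 1/89994 + 3*√51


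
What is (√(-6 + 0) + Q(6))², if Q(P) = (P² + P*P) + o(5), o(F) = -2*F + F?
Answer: (67 + I*√6)² ≈ 4483.0 + 328.23*I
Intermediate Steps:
o(F) = -F
Q(P) = -5 + 2*P² (Q(P) = (P² + P*P) - 1*5 = (P² + P²) - 5 = 2*P² - 5 = -5 + 2*P²)
(√(-6 + 0) + Q(6))² = (√(-6 + 0) + (-5 + 2*6²))² = (√(-6) + (-5 + 2*36))² = (I*√6 + (-5 + 72))² = (I*√6 + 67)² = (67 + I*√6)²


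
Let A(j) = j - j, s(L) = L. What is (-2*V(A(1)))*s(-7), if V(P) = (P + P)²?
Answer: 0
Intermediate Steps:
A(j) = 0
V(P) = 4*P² (V(P) = (2*P)² = 4*P²)
(-2*V(A(1)))*s(-7) = -8*0²*(-7) = -8*0*(-7) = -2*0*(-7) = 0*(-7) = 0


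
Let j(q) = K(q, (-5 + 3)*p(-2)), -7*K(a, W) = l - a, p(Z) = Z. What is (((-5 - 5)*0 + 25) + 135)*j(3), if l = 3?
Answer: 0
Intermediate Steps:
K(a, W) = -3/7 + a/7 (K(a, W) = -(3 - a)/7 = -3/7 + a/7)
j(q) = -3/7 + q/7
(((-5 - 5)*0 + 25) + 135)*j(3) = (((-5 - 5)*0 + 25) + 135)*(-3/7 + (⅐)*3) = ((-10*0 + 25) + 135)*(-3/7 + 3/7) = ((0 + 25) + 135)*0 = (25 + 135)*0 = 160*0 = 0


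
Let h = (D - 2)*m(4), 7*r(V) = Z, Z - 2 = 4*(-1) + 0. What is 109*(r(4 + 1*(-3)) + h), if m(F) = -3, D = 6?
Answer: -9374/7 ≈ -1339.1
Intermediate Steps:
Z = -2 (Z = 2 + (4*(-1) + 0) = 2 + (-4 + 0) = 2 - 4 = -2)
r(V) = -2/7 (r(V) = (⅐)*(-2) = -2/7)
h = -12 (h = (6 - 2)*(-3) = 4*(-3) = -12)
109*(r(4 + 1*(-3)) + h) = 109*(-2/7 - 12) = 109*(-86/7) = -9374/7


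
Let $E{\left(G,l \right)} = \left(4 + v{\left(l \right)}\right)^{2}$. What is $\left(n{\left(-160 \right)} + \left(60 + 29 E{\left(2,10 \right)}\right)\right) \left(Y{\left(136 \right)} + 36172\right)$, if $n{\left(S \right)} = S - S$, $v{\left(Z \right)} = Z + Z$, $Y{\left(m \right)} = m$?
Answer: $608667312$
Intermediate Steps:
$v{\left(Z \right)} = 2 Z$
$n{\left(S \right)} = 0$
$E{\left(G,l \right)} = \left(4 + 2 l\right)^{2}$
$\left(n{\left(-160 \right)} + \left(60 + 29 E{\left(2,10 \right)}\right)\right) \left(Y{\left(136 \right)} + 36172\right) = \left(0 + \left(60 + 29 \cdot 4 \left(2 + 10\right)^{2}\right)\right) \left(136 + 36172\right) = \left(0 + \left(60 + 29 \cdot 4 \cdot 12^{2}\right)\right) 36308 = \left(0 + \left(60 + 29 \cdot 4 \cdot 144\right)\right) 36308 = \left(0 + \left(60 + 29 \cdot 576\right)\right) 36308 = \left(0 + \left(60 + 16704\right)\right) 36308 = \left(0 + 16764\right) 36308 = 16764 \cdot 36308 = 608667312$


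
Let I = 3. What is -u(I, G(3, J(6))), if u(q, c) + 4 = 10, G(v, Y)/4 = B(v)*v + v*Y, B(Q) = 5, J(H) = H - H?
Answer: -6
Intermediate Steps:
J(H) = 0
G(v, Y) = 20*v + 4*Y*v (G(v, Y) = 4*(5*v + v*Y) = 4*(5*v + Y*v) = 20*v + 4*Y*v)
u(q, c) = 6 (u(q, c) = -4 + 10 = 6)
-u(I, G(3, J(6))) = -1*6 = -6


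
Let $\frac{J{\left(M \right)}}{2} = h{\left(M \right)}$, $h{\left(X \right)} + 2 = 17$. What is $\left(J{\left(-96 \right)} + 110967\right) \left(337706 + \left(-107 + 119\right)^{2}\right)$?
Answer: $37500336450$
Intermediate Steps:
$h{\left(X \right)} = 15$ ($h{\left(X \right)} = -2 + 17 = 15$)
$J{\left(M \right)} = 30$ ($J{\left(M \right)} = 2 \cdot 15 = 30$)
$\left(J{\left(-96 \right)} + 110967\right) \left(337706 + \left(-107 + 119\right)^{2}\right) = \left(30 + 110967\right) \left(337706 + \left(-107 + 119\right)^{2}\right) = 110997 \left(337706 + 12^{2}\right) = 110997 \left(337706 + 144\right) = 110997 \cdot 337850 = 37500336450$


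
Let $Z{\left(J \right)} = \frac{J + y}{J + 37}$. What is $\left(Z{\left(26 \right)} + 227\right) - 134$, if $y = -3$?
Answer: $\frac{5882}{63} \approx 93.365$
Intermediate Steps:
$Z{\left(J \right)} = \frac{-3 + J}{37 + J}$ ($Z{\left(J \right)} = \frac{J - 3}{J + 37} = \frac{-3 + J}{37 + J}$)
$\left(Z{\left(26 \right)} + 227\right) - 134 = \left(\frac{-3 + 26}{37 + 26} + 227\right) - 134 = \left(\frac{1}{63} \cdot 23 + 227\right) - 134 = \left(\frac{23}{63} + 227\right) - 134 = \frac{14324}{63} - 134 = \frac{5882}{63}$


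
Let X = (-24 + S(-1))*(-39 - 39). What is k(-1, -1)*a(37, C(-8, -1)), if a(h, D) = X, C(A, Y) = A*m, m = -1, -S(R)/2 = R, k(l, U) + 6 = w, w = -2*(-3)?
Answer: 0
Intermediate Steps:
w = 6
k(l, U) = 0 (k(l, U) = -6 + 6 = 0)
S(R) = -2*R
C(A, Y) = -A (C(A, Y) = A*(-1) = -A)
X = 1716 (X = (-24 - 2*(-1))*(-39 - 39) = (-24 + 2)*(-78) = -22*(-78) = 1716)
a(h, D) = 1716
k(-1, -1)*a(37, C(-8, -1)) = 0*1716 = 0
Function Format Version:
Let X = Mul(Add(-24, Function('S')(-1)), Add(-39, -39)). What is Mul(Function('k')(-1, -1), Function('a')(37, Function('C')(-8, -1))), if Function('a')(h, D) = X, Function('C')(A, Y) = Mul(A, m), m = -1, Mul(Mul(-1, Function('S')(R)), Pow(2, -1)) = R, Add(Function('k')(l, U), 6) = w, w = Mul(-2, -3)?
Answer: 0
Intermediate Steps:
w = 6
Function('k')(l, U) = 0 (Function('k')(l, U) = Add(-6, 6) = 0)
Function('S')(R) = Mul(-2, R)
Function('C')(A, Y) = Mul(-1, A) (Function('C')(A, Y) = Mul(A, -1) = Mul(-1, A))
X = 1716 (X = Mul(Add(-24, Mul(-2, -1)), Add(-39, -39)) = Mul(Add(-24, 2), -78) = Mul(-22, -78) = 1716)
Function('a')(h, D) = 1716
Mul(Function('k')(-1, -1), Function('a')(37, Function('C')(-8, -1))) = Mul(0, 1716) = 0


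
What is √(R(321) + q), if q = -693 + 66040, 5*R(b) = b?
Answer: 4*√102205/5 ≈ 255.76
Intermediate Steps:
R(b) = b/5
q = 65347
√(R(321) + q) = √((⅕)*321 + 65347) = √(321/5 + 65347) = √(327056/5) = 4*√102205/5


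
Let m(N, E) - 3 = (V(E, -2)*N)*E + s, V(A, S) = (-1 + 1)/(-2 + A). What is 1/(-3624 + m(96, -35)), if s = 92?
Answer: -1/3529 ≈ -0.00028337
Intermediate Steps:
V(A, S) = 0 (V(A, S) = 0/(-2 + A) = 0)
m(N, E) = 95 (m(N, E) = 3 + ((0*N)*E + 92) = 3 + (0*E + 92) = 3 + (0 + 92) = 3 + 92 = 95)
1/(-3624 + m(96, -35)) = 1/(-3624 + 95) = 1/(-3529) = -1/3529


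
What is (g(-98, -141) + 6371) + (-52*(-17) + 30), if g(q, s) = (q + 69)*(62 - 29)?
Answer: 6328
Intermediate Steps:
g(q, s) = 2277 + 33*q (g(q, s) = (69 + q)*33 = 2277 + 33*q)
(g(-98, -141) + 6371) + (-52*(-17) + 30) = ((2277 + 33*(-98)) + 6371) + (-52*(-17) + 30) = ((2277 - 3234) + 6371) + (884 + 30) = (-957 + 6371) + 914 = 5414 + 914 = 6328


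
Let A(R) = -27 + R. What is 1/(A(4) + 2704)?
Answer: 1/2681 ≈ 0.00037300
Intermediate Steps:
1/(A(4) + 2704) = 1/((-27 + 4) + 2704) = 1/(-23 + 2704) = 1/2681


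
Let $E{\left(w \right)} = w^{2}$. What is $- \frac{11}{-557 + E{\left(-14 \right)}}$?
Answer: $\frac{11}{361} \approx 0.030471$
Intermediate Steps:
$- \frac{11}{-557 + E{\left(-14 \right)}} = - \frac{11}{-557 + \left(-14\right)^{2}} = - \frac{11}{-557 + 196} = - \frac{11}{-361} = \left(-11\right) \left(- \frac{1}{361}\right) = \frac{11}{361}$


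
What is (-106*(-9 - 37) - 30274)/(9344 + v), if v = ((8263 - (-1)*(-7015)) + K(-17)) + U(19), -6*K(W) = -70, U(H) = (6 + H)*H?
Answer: -38097/16618 ≈ -2.2925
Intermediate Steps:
U(H) = H*(6 + H)
K(W) = 35/3 (K(W) = -⅙*(-70) = 35/3)
v = 5204/3 (v = ((8263 - (-1)*(-7015)) + 35/3) + 19*(6 + 19) = ((8263 - 1*7015) + 35/3) + 19*25 = ((8263 - 7015) + 35/3) + 475 = (1248 + 35/3) + 475 = 3779/3 + 475 = 5204/3 ≈ 1734.7)
(-106*(-9 - 37) - 30274)/(9344 + v) = (-106*(-9 - 37) - 30274)/(9344 + 5204/3) = (-106*(-46) - 30274)/(33236/3) = (4876 - 30274)*(3/33236) = -25398*3/33236 = -38097/16618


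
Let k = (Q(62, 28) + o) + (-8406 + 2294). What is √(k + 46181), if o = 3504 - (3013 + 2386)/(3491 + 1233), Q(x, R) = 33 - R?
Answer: √243117203213/2362 ≈ 208.75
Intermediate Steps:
o = 16547497/4724 (o = 3504 - 5399/4724 = 16547497/4724 ≈ 3502.9)
k = -12301971/4724 (k = ((33 - 1*28) + 16547497/4724) + (-8406 + 2294) = ((33 - 28) + 16547497/4724) - 6112 = (5 + 16547497/4724) - 6112 = 16571117/4724 - 6112 = -12301971/4724 ≈ -2604.1)
√(k + 46181) = √(-12301971/4724 + 46181) = √(205857073/4724) = √243117203213/2362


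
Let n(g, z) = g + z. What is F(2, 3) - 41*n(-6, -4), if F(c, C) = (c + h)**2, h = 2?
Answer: 426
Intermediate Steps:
F(c, C) = (2 + c)**2 (F(c, C) = (c + 2)**2 = (2 + c)**2)
F(2, 3) - 41*n(-6, -4) = (2 + 2)**2 - 41*(-6 - 4) = 4**2 - 41*(-10) = 16 + 410 = 426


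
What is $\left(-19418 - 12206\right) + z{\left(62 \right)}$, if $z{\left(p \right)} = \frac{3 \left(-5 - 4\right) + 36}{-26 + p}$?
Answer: $- \frac{126495}{4} \approx -31624.0$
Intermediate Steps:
$z{\left(p \right)} = \frac{9}{-26 + p}$ ($z{\left(p \right)} = \frac{3 \left(-9\right) + 36}{-26 + p} = \frac{-27 + 36}{-26 + p} = \frac{9}{-26 + p}$)
$\left(-19418 - 12206\right) + z{\left(62 \right)} = \left(-19418 - 12206\right) + \frac{9}{-26 + 62} = -31624 + \frac{9}{36} = -31624 + 9 \cdot \frac{1}{36} = -31624 + \frac{1}{4} = - \frac{126495}{4}$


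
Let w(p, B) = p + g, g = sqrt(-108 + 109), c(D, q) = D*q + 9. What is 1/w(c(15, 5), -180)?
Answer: 1/85 ≈ 0.011765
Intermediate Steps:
c(D, q) = 9 + D*q
g = 1 (g = sqrt(1) = 1)
w(p, B) = 1 + p (w(p, B) = p + 1 = 1 + p)
1/w(c(15, 5), -180) = 1/(1 + (9 + 15*5)) = 1/(1 + (9 + 75)) = 1/(1 + 84) = 1/85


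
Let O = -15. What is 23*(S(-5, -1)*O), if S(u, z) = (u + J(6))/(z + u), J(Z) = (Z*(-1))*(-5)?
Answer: 2875/2 ≈ 1437.5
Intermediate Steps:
J(Z) = 5*Z (J(Z) = -Z*(-5) = 5*Z)
S(u, z) = (30 + u)/(u + z) (S(u, z) = (u + 5*6)/(z + u) = (u + 30)/(u + z) = (30 + u)/(u + z))
23*(S(-5, -1)*O) = 23*(((30 - 5)/(-5 - 1))*(-15)) = 23*((25/(-6))*(-15)) = 23*(-1/6*25*(-15)) = 23*(-25/6*(-15)) = 23*(125/2) = 2875/2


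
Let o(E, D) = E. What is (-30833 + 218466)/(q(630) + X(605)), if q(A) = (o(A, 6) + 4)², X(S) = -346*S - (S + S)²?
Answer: -187633/1271474 ≈ -0.14757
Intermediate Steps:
X(S) = -346*S - 4*S² (X(S) = -346*S - (2*S)² = -346*S - 4*S²)
q(A) = (4 + A)² (q(A) = (A + 4)² = (4 + A)²)
(-30833 + 218466)/(q(630) + X(605)) = (-30833 + 218466)/((4 + 630)² - 2*605*(173 + 2*605)) = 187633/(634² - 2*605*(173 + 1210)) = 187633/(401956 - 2*605*1383) = 187633/(401956 - 1673430) = 187633/(-1271474) = 187633*(-1/1271474) = -187633/1271474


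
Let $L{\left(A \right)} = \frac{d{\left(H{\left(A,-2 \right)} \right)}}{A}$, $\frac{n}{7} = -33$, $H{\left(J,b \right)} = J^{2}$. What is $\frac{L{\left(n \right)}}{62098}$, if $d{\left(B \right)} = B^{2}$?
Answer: $- \frac{12326391}{62098} \approx -198.5$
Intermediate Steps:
$n = -231$ ($n = 7 \left(-33\right) = -231$)
$L{\left(A \right)} = A^{3}$ ($L{\left(A \right)} = \frac{\left(A^{2}\right)^{2}}{A} = \frac{A^{4}}{A} = A^{3}$)
$\frac{L{\left(n \right)}}{62098} = \frac{\left(-231\right)^{3}}{62098} = \left(-12326391\right) \frac{1}{62098} = - \frac{12326391}{62098}$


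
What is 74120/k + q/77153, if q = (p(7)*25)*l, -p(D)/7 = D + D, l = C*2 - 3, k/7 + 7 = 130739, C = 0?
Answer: 3111185440/17651140493 ≈ 0.17626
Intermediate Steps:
k = 915124 (k = -49 + 7*130739 = -49 + 915173 = 915124)
l = -3 (l = 0*2 - 3 = 0 - 3 = -3)
p(D) = -14*D (p(D) = -7*(D + D) = -14*D)
q = 7350 (q = (-14*7*25)*(-3) = -98*25*(-3) = -2450*(-3) = 7350)
74120/k + q/77153 = 74120/915124 + 7350/77153 = 74120*(1/915124) + 7350*(1/77153) = 18530/228781 + 7350/77153 = 3111185440/17651140493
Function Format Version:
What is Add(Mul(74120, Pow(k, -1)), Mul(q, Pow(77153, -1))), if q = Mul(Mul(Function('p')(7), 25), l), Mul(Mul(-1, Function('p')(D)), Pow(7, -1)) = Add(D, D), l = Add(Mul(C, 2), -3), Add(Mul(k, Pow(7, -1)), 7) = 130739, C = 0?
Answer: Rational(3111185440, 17651140493) ≈ 0.17626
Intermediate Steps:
k = 915124 (k = Add(-49, Mul(7, 130739)) = Add(-49, 915173) = 915124)
l = -3 (l = Add(Mul(0, 2), -3) = Add(0, -3) = -3)
Function('p')(D) = Mul(-14, D) (Function('p')(D) = Mul(-7, Add(D, D)) = Mul(-7, Mul(2, D)) = Mul(-14, D))
q = 7350 (q = Mul(Mul(Mul(-14, 7), 25), -3) = Mul(Mul(-98, 25), -3) = Mul(-2450, -3) = 7350)
Add(Mul(74120, Pow(k, -1)), Mul(q, Pow(77153, -1))) = Add(Mul(74120, Pow(915124, -1)), Mul(7350, Pow(77153, -1))) = Add(Mul(74120, Rational(1, 915124)), Mul(7350, Rational(1, 77153))) = Add(Rational(18530, 228781), Rational(7350, 77153)) = Rational(3111185440, 17651140493)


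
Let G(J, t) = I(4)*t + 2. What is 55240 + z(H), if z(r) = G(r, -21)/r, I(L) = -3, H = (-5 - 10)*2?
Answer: 331427/6 ≈ 55238.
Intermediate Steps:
H = -30 (H = -15*2 = -30)
G(J, t) = 2 - 3*t (G(J, t) = -3*t + 2 = 2 - 3*t)
z(r) = 65/r (z(r) = (2 - 3*(-21))/r = (2 + 63)/r = 65/r)
55240 + z(H) = 55240 + 65/(-30) = 55240 + 65*(-1/30) = 55240 - 13/6 = 331427/6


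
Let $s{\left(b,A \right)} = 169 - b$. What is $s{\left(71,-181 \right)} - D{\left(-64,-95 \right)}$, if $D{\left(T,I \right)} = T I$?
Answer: $-5982$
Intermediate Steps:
$D{\left(T,I \right)} = I T$
$s{\left(71,-181 \right)} - D{\left(-64,-95 \right)} = \left(169 - 71\right) - \left(-95\right) \left(-64\right) = \left(169 - 71\right) - 6080 = 98 - 6080 = -5982$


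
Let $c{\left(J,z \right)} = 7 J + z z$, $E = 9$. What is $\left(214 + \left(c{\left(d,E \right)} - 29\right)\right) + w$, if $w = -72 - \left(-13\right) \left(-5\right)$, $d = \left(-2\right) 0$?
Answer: $129$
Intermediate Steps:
$d = 0$
$c{\left(J,z \right)} = z^{2} + 7 J$ ($c{\left(J,z \right)} = 7 J + z^{2} = z^{2} + 7 J$)
$w = -137$ ($w = -72 - 65 = -137$)
$\left(214 + \left(c{\left(d,E \right)} - 29\right)\right) + w = \left(214 - \left(29 - 9^{2}\right)\right) - 137 = \left(214 + \left(\left(81 + 0\right) - 29\right)\right) - 137 = \left(214 + \left(81 - 29\right)\right) - 137 = \left(214 + 52\right) - 137 = 266 - 137 = 129$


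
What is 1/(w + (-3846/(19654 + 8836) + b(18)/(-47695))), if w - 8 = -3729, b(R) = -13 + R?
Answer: -135883055/505639205397 ≈ -0.00026873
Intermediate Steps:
w = -3721 (w = 8 - 3729 = -3721)
1/(w + (-3846/(19654 + 8836) + b(18)/(-47695))) = 1/(-3721 + (-3846/(19654 + 8836) + (-13 + 18)/(-47695))) = 1/(-3721 + (-3846/28490 + 5*(-1/47695))) = 1/(-3721 + (-3846*1/28490 - 1/9539)) = 1/(-3721 + (-1923/14245 - 1/9539)) = 1/(-3721 - 18357742/135883055) = 1/(-505639205397/135883055) = -135883055/505639205397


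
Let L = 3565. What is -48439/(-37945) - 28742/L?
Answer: -183586031/27054785 ≈ -6.7857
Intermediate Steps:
-48439/(-37945) - 28742/L = -48439/(-37945) - 28742/3565 = -48439*(-1/37945) - 28742*1/3565 = 48439/37945 - 28742/3565 = -183586031/27054785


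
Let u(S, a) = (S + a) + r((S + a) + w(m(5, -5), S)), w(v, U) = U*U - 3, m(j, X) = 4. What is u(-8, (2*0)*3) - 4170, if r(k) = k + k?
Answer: -4072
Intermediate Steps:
w(v, U) = -3 + U² (w(v, U) = U² - 3 = -3 + U²)
r(k) = 2*k
u(S, a) = -6 + 2*S² + 3*S + 3*a (u(S, a) = (S + a) + 2*((S + a) + (-3 + S²)) = (S + a) + 2*(-3 + S + a + S²) = (S + a) + (-6 + 2*S + 2*a + 2*S²) = -6 + 2*S² + 3*S + 3*a)
u(-8, (2*0)*3) - 4170 = (-6 + 2*(-8)² + 3*(-8) + 3*((2*0)*3)) - 4170 = (-6 + 2*64 - 24 + 3*(0*3)) - 4170 = (-6 + 128 - 24 + 3*0) - 4170 = (-6 + 128 - 24 + 0) - 4170 = 98 - 4170 = -4072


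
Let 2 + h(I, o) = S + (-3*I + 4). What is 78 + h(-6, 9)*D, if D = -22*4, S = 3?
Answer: -1946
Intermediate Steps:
D = -88
h(I, o) = 5 - 3*I (h(I, o) = -2 + (3 + (-3*I + 4)) = -2 + (3 + (4 - 3*I)) = -2 + (7 - 3*I) = 5 - 3*I)
78 + h(-6, 9)*D = 78 + (5 - 3*(-6))*(-88) = 78 + (5 + 18)*(-88) = 78 + 23*(-88) = 78 - 2024 = -1946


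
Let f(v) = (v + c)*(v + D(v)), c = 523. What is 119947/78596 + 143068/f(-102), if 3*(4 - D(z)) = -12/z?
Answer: -40123095491/20680572500 ≈ -1.9401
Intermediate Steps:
D(z) = 4 + 4/z (D(z) = 4 - (-4)/z = 4 + 4/z)
f(v) = (523 + v)*(4 + v + 4/v) (f(v) = (v + 523)*(v + (4 + 4/v)) = (523 + v)*(4 + v + 4/v))
119947/78596 + 143068/f(-102) = 119947/78596 + 143068/(2096 + (-102)² + 527*(-102) + 2092/(-102)) = 119947*(1/78596) + 143068/(2096 + 10404 - 53754 + 2092*(-1/102)) = 119947/78596 + 143068/(2096 + 10404 - 53754 - 1046/51) = 119947/78596 + 143068/(-2105000/51) = 119947/78596 + 143068*(-51/2105000) = 119947/78596 - 1824117/526250 = -40123095491/20680572500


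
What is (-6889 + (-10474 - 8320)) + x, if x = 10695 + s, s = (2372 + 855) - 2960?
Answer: -14721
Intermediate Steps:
s = 267 (s = 3227 - 2960 = 267)
x = 10962 (x = 10695 + 267 = 10962)
(-6889 + (-10474 - 8320)) + x = (-6889 + (-10474 - 8320)) + 10962 = (-6889 - 18794) + 10962 = -25683 + 10962 = -14721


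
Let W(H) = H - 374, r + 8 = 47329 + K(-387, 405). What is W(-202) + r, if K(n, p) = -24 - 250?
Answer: 46471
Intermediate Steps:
K(n, p) = -274
r = 47047 (r = -8 + (47329 - 274) = -8 + 47055 = 47047)
W(H) = -374 + H
W(-202) + r = (-374 - 202) + 47047 = -576 + 47047 = 46471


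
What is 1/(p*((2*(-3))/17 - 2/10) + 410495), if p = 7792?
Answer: 85/34525851 ≈ 2.4619e-6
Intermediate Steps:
1/(p*((2*(-3))/17 - 2/10) + 410495) = 1/(7792*((2*(-3))/17 - 2/10) + 410495) = 1/(7792*(-6*1/17 - 2*1/10) + 410495) = 1/(7792*(-6/17 - 1/5) + 410495) = 1/(7792*(-47/85) + 410495) = 1/(-366224/85 + 410495) = 1/(34525851/85) = 85/34525851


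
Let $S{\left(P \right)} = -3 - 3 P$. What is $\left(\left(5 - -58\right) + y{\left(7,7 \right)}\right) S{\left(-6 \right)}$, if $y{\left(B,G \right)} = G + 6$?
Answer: $1140$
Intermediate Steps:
$y{\left(B,G \right)} = 6 + G$
$\left(\left(5 - -58\right) + y{\left(7,7 \right)}\right) S{\left(-6 \right)} = \left(\left(5 - -58\right) + \left(6 + 7\right)\right) \left(-3 - -18\right) = \left(\left(5 + 58\right) + 13\right) \left(-3 + 18\right) = \left(63 + 13\right) 15 = 76 \cdot 15 = 1140$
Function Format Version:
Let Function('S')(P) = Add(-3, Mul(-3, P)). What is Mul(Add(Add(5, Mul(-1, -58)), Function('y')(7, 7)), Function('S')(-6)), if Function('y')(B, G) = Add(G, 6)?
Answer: 1140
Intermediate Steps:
Function('y')(B, G) = Add(6, G)
Mul(Add(Add(5, Mul(-1, -58)), Function('y')(7, 7)), Function('S')(-6)) = Mul(Add(Add(5, Mul(-1, -58)), Add(6, 7)), Add(-3, Mul(-3, -6))) = Mul(Add(Add(5, 58), 13), Add(-3, 18)) = Mul(Add(63, 13), 15) = Mul(76, 15) = 1140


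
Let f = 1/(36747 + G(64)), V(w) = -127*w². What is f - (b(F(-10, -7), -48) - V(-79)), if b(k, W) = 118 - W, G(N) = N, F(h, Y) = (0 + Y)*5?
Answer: -29182766902/36811 ≈ -7.9277e+5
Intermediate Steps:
F(h, Y) = 5*Y (F(h, Y) = Y*5 = 5*Y)
f = 1/36811 (f = 1/(36747 + 64) = 1/36811 ≈ 2.7166e-5)
f - (b(F(-10, -7), -48) - V(-79)) = 1/36811 - ((118 - 1*(-48)) - (-127)*(-79)²) = 1/36811 - ((118 + 48) - (-127)*6241) = 1/36811 - (166 - 1*(-792607)) = 1/36811 - (166 + 792607) = 1/36811 - 1*792773 = 1/36811 - 792773 = -29182766902/36811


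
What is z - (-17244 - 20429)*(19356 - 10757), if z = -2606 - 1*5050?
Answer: 323942471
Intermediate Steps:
z = -7656 (z = -2606 - 5050 = -7656)
z - (-17244 - 20429)*(19356 - 10757) = -7656 - (-17244 - 20429)*(19356 - 10757) = -7656 - (-37673)*8599 = -7656 - 1*(-323950127) = -7656 + 323950127 = 323942471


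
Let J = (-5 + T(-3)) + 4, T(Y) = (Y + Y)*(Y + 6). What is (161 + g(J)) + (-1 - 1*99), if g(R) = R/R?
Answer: 62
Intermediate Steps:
T(Y) = 2*Y*(6 + Y) (T(Y) = (2*Y)*(6 + Y) = 2*Y*(6 + Y))
J = -19 (J = (-5 + 2*(-3)*(6 - 3)) + 4 = (-5 + 2*(-3)*3) + 4 = (-5 - 18) + 4 = -23 + 4 = -19)
g(R) = 1
(161 + g(J)) + (-1 - 1*99) = (161 + 1) + (-1 - 1*99) = 162 + (-1 - 99) = 162 - 100 = 62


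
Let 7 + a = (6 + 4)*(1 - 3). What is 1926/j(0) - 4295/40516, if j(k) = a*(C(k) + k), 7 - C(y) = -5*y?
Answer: -1251517/121548 ≈ -10.296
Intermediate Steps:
C(y) = 7 + 5*y (C(y) = 7 - (-5)*y = 7 + 5*y)
a = -27 (a = -7 + (6 + 4)*(1 - 3) = -7 + 10*(-2) = -7 - 20 = -27)
j(k) = -189 - 162*k (j(k) = -27*((7 + 5*k) + k) = -27*(7 + 6*k) = -189 - 162*k)
1926/j(0) - 4295/40516 = 1926/(-189 - 162*0) - 4295/40516 = 1926/(-189 + 0) - 4295*1/40516 = 1926/(-189) - 4295/40516 = 1926*(-1/189) - 4295/40516 = -214/21 - 4295/40516 = -1251517/121548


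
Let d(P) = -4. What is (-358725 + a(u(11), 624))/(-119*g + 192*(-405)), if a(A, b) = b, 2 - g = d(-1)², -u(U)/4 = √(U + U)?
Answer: 358101/76094 ≈ 4.7060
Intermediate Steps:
u(U) = -4*√2*√U (u(U) = -4*√(U + U) = -4*√2*√U)
g = -14 (g = 2 - 1*(-4)² = 2 - 1*16 = 2 - 16 = -14)
(-358725 + a(u(11), 624))/(-119*g + 192*(-405)) = (-358725 + 624)/(-119*(-14) + 192*(-405)) = -358101/(1666 - 77760) = -358101/(-76094) = -358101*(-1/76094) = 358101/76094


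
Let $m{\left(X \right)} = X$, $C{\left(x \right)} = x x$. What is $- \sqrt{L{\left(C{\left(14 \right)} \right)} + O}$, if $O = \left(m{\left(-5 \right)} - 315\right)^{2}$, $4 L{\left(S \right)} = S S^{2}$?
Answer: $- 4 \sqrt{124049} \approx -1408.8$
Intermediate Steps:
$C{\left(x \right)} = x^{2}$
$L{\left(S \right)} = \frac{S^{3}}{4}$ ($L{\left(S \right)} = \frac{S S^{2}}{4} = \frac{S^{3}}{4}$)
$O = 102400$ ($O = \left(-5 - 315\right)^{2} = \left(-320\right)^{2} = 102400$)
$- \sqrt{L{\left(C{\left(14 \right)} \right)} + O} = - \sqrt{\frac{\left(14^{2}\right)^{3}}{4} + 102400} = - \sqrt{\frac{196^{3}}{4} + 102400} = - \sqrt{\frac{1}{4} \cdot 7529536 + 102400} = - \sqrt{1882384 + 102400} = - \sqrt{1984784} = - 4 \sqrt{124049}$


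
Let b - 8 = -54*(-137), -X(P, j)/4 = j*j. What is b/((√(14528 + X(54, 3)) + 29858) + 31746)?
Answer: 16294258/135537083 - 529*√3623/135537083 ≈ 0.11998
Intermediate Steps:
X(P, j) = -4*j² (X(P, j) = -4*j*j = -4*j²)
b = 7406 (b = 8 - 54*(-137) = 8 + 7398 = 7406)
b/((√(14528 + X(54, 3)) + 29858) + 31746) = 7406/((√(14528 - 4*3²) + 29858) + 31746) = 7406/((√(14528 - 4*9) + 29858) + 31746) = 7406/((√(14528 - 36) + 29858) + 31746) = 7406/((√14492 + 29858) + 31746) = 7406/((2*√3623 + 29858) + 31746) = 7406/((29858 + 2*√3623) + 31746) = 7406/(61604 + 2*√3623)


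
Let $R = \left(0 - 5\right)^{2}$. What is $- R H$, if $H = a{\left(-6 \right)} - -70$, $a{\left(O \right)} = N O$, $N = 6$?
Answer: $-850$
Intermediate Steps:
$R = 25$ ($R = \left(-5\right)^{2} = 25$)
$a{\left(O \right)} = 6 O$
$H = 34$ ($H = 6 \left(-6\right) - -70 = -36 + 70 = 34$)
$- R H = \left(-1\right) 25 \cdot 34 = \left(-25\right) 34 = -850$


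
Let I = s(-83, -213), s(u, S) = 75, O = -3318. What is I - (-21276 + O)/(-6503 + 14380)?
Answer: 615369/7877 ≈ 78.122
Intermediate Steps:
I = 75
I - (-21276 + O)/(-6503 + 14380) = 75 - (-21276 - 3318)/(-6503 + 14380) = 75 - (-24594)/7877 = 75 - 1*(-24594/7877) = 75 + 24594/7877 = 615369/7877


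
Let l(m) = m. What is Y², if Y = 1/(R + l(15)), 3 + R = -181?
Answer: 1/28561 ≈ 3.5013e-5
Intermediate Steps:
R = -184 (R = -3 - 181 = -184)
Y = -1/169 (Y = 1/(-184 + 15) = 1/(-169) = -1/169 ≈ -0.0059172)
Y² = (-1/169)² = 1/28561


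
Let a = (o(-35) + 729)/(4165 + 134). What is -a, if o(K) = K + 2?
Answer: -232/1433 ≈ -0.16190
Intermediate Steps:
o(K) = 2 + K
a = 232/1433 (a = ((2 - 35) + 729)/(4165 + 134) = (-33 + 729)/4299 = 696*(1/4299) = 232/1433 ≈ 0.16190)
-a = -1*232/1433 = -232/1433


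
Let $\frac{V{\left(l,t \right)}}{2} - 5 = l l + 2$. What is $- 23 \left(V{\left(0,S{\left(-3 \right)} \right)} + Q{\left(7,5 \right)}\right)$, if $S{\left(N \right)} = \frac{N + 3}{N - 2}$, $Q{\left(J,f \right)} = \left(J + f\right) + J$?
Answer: $-759$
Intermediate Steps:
$Q{\left(J,f \right)} = f + 2 J$
$S{\left(N \right)} = \frac{3 + N}{-2 + N}$
$V{\left(l,t \right)} = 14 + 2 l^{2}$ ($V{\left(l,t \right)} = 10 + 2 \left(l l + 2\right) = 10 + 2 \left(l^{2} + 2\right) = 10 + 2 \left(2 + l^{2}\right) = 10 + \left(4 + 2 l^{2}\right) = 14 + 2 l^{2}$)
$- 23 \left(V{\left(0,S{\left(-3 \right)} \right)} + Q{\left(7,5 \right)}\right) = - 23 \left(\left(14 + 2 \cdot 0^{2}\right) + \left(5 + 2 \cdot 7\right)\right) = - 23 \left(\left(14 + 2 \cdot 0\right) + \left(5 + 14\right)\right) = - 23 \left(\left(14 + 0\right) + 19\right) = - 23 \left(14 + 19\right) = \left(-23\right) 33 = -759$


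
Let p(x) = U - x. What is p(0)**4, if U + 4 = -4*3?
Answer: 65536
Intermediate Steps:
U = -16 (U = -4 - 4*3 = -4 - 12 = -16)
p(x) = -16 - x
p(0)**4 = (-16 - 1*0)**4 = (-16 + 0)**4 = (-16)**4 = 65536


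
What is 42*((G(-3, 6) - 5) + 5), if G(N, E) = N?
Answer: -126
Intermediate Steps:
42*((G(-3, 6) - 5) + 5) = 42*((-3 - 5) + 5) = 42*(-8 + 5) = 42*(-3) = -126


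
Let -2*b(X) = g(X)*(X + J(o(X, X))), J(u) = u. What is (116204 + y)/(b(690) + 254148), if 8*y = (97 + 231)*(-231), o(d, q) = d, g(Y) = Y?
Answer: -106733/221952 ≈ -0.48088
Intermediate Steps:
y = -9471 (y = ((97 + 231)*(-231))/8 = (328*(-231))/8 = (⅛)*(-75768) = -9471)
b(X) = -X² (b(X) = -X*(X + X)/2 = -X*2*X/2 = -X²)
(116204 + y)/(b(690) + 254148) = (116204 - 9471)/(-1*690² + 254148) = 106733/(-1*476100 + 254148) = 106733/(-476100 + 254148) = 106733/(-221952) = 106733*(-1/221952) = -106733/221952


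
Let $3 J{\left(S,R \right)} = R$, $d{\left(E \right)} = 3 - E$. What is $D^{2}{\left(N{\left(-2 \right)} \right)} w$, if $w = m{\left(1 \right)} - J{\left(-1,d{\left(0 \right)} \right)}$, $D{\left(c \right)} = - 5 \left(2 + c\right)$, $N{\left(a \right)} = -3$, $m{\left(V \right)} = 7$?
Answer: $150$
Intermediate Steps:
$J{\left(S,R \right)} = \frac{R}{3}$
$D{\left(c \right)} = -10 - 5 c$ ($D{\left(c \right)} = - (10 + 5 c) = -10 - 5 c$)
$w = 6$ ($w = 7 - \frac{3 - 0}{3} = 7 - \frac{3 + 0}{3} = 7 - \frac{1}{3} \cdot 3 = 7 - 1 = 6$)
$D^{2}{\left(N{\left(-2 \right)} \right)} w = \left(-10 - -15\right)^{2} \cdot 6 = \left(-10 + 15\right)^{2} \cdot 6 = 5^{2} \cdot 6 = 25 \cdot 6 = 150$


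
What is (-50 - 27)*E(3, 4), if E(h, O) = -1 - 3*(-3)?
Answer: -616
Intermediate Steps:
E(h, O) = 8 (E(h, O) = -1 + 9 = 8)
(-50 - 27)*E(3, 4) = (-50 - 27)*8 = -77*8 = -616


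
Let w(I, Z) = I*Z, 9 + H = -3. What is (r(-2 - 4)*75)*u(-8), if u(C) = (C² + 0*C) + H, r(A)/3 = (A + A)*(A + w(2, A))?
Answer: 2527200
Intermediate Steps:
H = -12 (H = -9 - 3 = -12)
r(A) = 18*A² (r(A) = 3*((A + A)*(A + 2*A)) = 3*((2*A)*(3*A)) = 3*(6*A²) = 18*A²)
u(C) = -12 + C² (u(C) = (C² + 0*C) - 12 = (C² + 0) - 12 = C² - 12 = -12 + C²)
(r(-2 - 4)*75)*u(-8) = ((18*(-2 - 4)²)*75)*(-12 + (-8)²) = ((18*(-6)²)*75)*(-12 + 64) = ((18*36)*75)*52 = (648*75)*52 = 48600*52 = 2527200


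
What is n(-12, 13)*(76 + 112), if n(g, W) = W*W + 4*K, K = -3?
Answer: 29516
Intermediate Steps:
n(g, W) = -12 + W² (n(g, W) = W*W + 4*(-3) = W² - 12 = -12 + W²)
n(-12, 13)*(76 + 112) = (-12 + 13²)*(76 + 112) = (-12 + 169)*188 = 157*188 = 29516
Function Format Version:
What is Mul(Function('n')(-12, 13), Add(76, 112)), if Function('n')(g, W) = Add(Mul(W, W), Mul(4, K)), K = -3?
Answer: 29516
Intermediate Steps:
Function('n')(g, W) = Add(-12, Pow(W, 2)) (Function('n')(g, W) = Add(Mul(W, W), Mul(4, -3)) = Add(Pow(W, 2), -12) = Add(-12, Pow(W, 2)))
Mul(Function('n')(-12, 13), Add(76, 112)) = Mul(Add(-12, Pow(13, 2)), Add(76, 112)) = Mul(Add(-12, 169), 188) = Mul(157, 188) = 29516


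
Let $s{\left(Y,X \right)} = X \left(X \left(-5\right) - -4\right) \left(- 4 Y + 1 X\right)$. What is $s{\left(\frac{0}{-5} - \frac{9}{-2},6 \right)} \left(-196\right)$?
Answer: $-366912$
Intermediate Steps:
$s{\left(Y,X \right)} = X \left(4 - 5 X\right) \left(X - 4 Y\right)$ ($s{\left(Y,X \right)} = X \left(- 5 X + 4\right) \left(- 4 Y + X\right) = X \left(4 - 5 X\right) \left(X - 4 Y\right)$)
$s{\left(\frac{0}{-5} - \frac{9}{-2},6 \right)} \left(-196\right) = 6 \left(- 16 \left(\frac{0}{-5} - \frac{9}{-2}\right) - 5 \cdot 6^{2} + 4 \cdot 6 + 20 \cdot 6 \left(\frac{0}{-5} - \frac{9}{-2}\right)\right) \left(-196\right) = 6 \left(- 16 \left(0 \left(- \frac{1}{5}\right) - - \frac{9}{2}\right) - 180 + 24 + 20 \cdot 6 \left(0 \left(- \frac{1}{5}\right) - - \frac{9}{2}\right)\right) \left(-196\right) = 6 \left(- 16 \left(0 + \frac{9}{2}\right) - 180 + 24 + 20 \cdot 6 \left(0 + \frac{9}{2}\right)\right) \left(-196\right) = 6 \left(\left(-16\right) \frac{9}{2} - 180 + 24 + 20 \cdot 6 \cdot \frac{9}{2}\right) \left(-196\right) = 6 \left(-72 - 180 + 24 + 540\right) \left(-196\right) = 6 \cdot 312 \left(-196\right) = 1872 \left(-196\right) = -366912$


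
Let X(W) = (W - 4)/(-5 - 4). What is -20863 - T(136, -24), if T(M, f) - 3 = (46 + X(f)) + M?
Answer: -189460/9 ≈ -21051.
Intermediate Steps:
X(W) = 4/9 - W/9 (X(W) = (-4 + W)/(-9) = (-4 + W)*(-⅑) = 4/9 - W/9)
T(M, f) = 445/9 + M - f/9 (T(M, f) = 3 + ((46 + (4/9 - f/9)) + M) = 3 + ((418/9 - f/9) + M) = 3 + (418/9 + M - f/9) = 445/9 + M - f/9)
-20863 - T(136, -24) = -20863 - (445/9 + 136 - ⅑*(-24)) = -20863 - (445/9 + 136 + 8/3) = -20863 - 1*1693/9 = -20863 - 1693/9 = -189460/9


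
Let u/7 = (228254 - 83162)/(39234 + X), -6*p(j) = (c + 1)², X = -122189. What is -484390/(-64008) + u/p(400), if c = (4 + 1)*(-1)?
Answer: 32280537691/2654891820 ≈ 12.159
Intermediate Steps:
c = -5 (c = 5*(-1) = -5)
p(j) = -8/3 (p(j) = -(-5 + 1)²/6 = -⅙*(-4)² = -⅙*16 = -8/3)
u = -1015644/82955 (u = 7*((228254 - 83162)/(39234 - 122189)) = 7*(145092/(-82955)) = 7*(145092*(-1/82955)) = 7*(-145092/82955) = -1015644/82955 ≈ -12.243)
-484390/(-64008) + u/p(400) = -484390/(-64008) - 1015644/(82955*(-8/3)) = -484390*(-1/64008) - 1015644/82955*(-3/8) = 242195/32004 + 761733/165910 = 32280537691/2654891820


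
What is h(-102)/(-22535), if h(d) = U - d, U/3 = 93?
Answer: -381/22535 ≈ -0.016907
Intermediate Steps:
U = 279 (U = 3*93 = 279)
h(d) = 279 - d
h(-102)/(-22535) = (279 - 1*(-102))/(-22535) = (279 + 102)*(-1/22535) = 381*(-1/22535) = -381/22535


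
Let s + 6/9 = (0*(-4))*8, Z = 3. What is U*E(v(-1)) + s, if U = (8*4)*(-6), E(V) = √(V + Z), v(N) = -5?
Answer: -⅔ - 192*I*√2 ≈ -0.66667 - 271.53*I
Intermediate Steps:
s = -⅔ (s = -⅔ + (0*(-4))*8 = -⅔ + 0*8 = -⅔ + 0 = -⅔ ≈ -0.66667)
E(V) = √(3 + V) (E(V) = √(V + 3) = √(3 + V))
U = -192 (U = 32*(-6) = -192)
U*E(v(-1)) + s = -192*√(3 - 5) - ⅔ = -192*I*√2 - ⅔ = -⅔ - 192*I*√2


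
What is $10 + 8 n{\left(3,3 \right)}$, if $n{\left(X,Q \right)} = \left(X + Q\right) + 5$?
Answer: $98$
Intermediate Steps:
$n{\left(X,Q \right)} = 5 + Q + X$ ($n{\left(X,Q \right)} = \left(Q + X\right) + 5 = 5 + Q + X$)
$10 + 8 n{\left(3,3 \right)} = 10 + 8 \left(5 + 3 + 3\right) = 10 + 8 \cdot 11 = 10 + 88 = 98$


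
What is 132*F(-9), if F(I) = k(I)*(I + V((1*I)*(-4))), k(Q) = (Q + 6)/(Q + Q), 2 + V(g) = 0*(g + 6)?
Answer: -242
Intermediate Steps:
V(g) = -2 (V(g) = -2 + 0*(g + 6) = -2 + 0*(6 + g) = -2 + 0 = -2)
k(Q) = (6 + Q)/(2*Q) (k(Q) = (6 + Q)/((2*Q)) = (6 + Q)*(1/(2*Q)) = (6 + Q)/(2*Q))
F(I) = (-2 + I)*(6 + I)/(2*I) (F(I) = ((6 + I)/(2*I))*(I - 2) = ((6 + I)/(2*I))*(-2 + I) = (-2 + I)*(6 + I)/(2*I))
132*F(-9) = 132*(2 + (1/2)*(-9) - 6/(-9)) = 132*(2 - 9/2 - 6*(-1/9)) = 132*(2 - 9/2 + 2/3) = 132*(-11/6) = -242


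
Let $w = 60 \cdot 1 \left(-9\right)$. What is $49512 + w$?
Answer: $48972$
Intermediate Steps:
$w = -540$ ($w = 60 \left(-9\right) = -540$)
$49512 + w = 49512 - 540 = 48972$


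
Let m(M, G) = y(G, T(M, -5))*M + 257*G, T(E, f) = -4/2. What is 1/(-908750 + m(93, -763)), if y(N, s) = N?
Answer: -1/1175800 ≈ -8.5048e-7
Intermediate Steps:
T(E, f) = -2 (T(E, f) = -4*½ = -2)
m(M, G) = 257*G + G*M (m(M, G) = G*M + 257*G = 257*G + G*M)
1/(-908750 + m(93, -763)) = 1/(-908750 - 763*(257 + 93)) = 1/(-908750 - 763*350) = 1/(-908750 - 267050) = 1/(-1175800) = -1/1175800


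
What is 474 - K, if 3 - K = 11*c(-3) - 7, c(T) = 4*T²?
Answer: 860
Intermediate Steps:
K = -386 (K = 3 - (11*(4*(-3)²) - 7) = 3 - (11*(4*9) - 7) = 3 - (11*36 - 7) = 3 - (396 - 7) = 3 - 1*389 = 3 - 389 = -386)
474 - K = 474 - 1*(-386) = 474 + 386 = 860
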